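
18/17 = 1.06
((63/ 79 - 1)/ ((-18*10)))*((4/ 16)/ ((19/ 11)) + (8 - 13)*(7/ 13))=-839/ 292695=-0.00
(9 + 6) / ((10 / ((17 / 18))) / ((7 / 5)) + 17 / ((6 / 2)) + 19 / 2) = 0.66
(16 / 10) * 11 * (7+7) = 1232 / 5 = 246.40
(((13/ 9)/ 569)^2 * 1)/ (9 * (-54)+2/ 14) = -1183/ 89190004041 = -0.00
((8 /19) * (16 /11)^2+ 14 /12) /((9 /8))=113524 /62073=1.83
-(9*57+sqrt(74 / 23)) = -513 -sqrt(1702) / 23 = -514.79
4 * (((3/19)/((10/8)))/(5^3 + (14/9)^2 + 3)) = 972/250895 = 0.00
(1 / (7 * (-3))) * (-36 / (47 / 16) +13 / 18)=9757 / 17766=0.55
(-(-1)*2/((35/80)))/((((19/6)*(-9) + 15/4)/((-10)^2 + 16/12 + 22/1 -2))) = -6656/297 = -22.41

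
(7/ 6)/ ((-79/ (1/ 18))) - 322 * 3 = -8241919/ 8532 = -966.00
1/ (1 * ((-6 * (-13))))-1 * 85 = -6629/ 78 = -84.99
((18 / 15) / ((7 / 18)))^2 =11664 / 1225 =9.52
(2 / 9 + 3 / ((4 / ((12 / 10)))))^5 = 10510100501 / 5904900000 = 1.78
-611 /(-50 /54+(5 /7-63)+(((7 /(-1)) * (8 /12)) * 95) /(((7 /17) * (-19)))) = 93.35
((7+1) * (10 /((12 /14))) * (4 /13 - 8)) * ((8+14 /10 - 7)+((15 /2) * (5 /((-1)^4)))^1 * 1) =-372400 /13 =-28646.15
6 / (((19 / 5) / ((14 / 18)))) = 70 / 57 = 1.23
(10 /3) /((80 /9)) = 3 /8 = 0.38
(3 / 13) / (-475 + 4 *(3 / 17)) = -0.00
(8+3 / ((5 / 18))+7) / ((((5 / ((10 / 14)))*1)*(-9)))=-43 / 105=-0.41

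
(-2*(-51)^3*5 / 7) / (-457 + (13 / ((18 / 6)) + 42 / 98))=-3979530 / 9497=-419.03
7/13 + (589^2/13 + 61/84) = 29142745/1092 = 26687.50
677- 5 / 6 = 4057 / 6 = 676.17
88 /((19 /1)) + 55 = 1133 /19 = 59.63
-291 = -291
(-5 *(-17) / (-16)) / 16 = -85 / 256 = -0.33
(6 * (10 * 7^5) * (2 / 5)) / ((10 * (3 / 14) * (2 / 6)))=2823576 / 5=564715.20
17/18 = 0.94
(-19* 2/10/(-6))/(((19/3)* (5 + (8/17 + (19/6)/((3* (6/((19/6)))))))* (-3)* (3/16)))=-9792/332005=-0.03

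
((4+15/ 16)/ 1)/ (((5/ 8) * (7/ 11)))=869/ 70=12.41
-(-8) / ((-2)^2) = 2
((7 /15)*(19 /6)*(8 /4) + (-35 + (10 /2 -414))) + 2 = -19757 /45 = -439.04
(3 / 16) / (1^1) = 3 / 16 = 0.19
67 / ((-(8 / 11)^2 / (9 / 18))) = -8107 / 128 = -63.34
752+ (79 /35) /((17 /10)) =89646 /119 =753.33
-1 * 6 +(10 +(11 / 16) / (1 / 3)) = 97 / 16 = 6.06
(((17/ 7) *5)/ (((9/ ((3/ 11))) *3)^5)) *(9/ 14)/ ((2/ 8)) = 170/ 51776124939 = 0.00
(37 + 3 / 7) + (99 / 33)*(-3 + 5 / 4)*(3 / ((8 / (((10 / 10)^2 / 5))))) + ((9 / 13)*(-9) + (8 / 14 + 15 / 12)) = 67861 / 2080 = 32.63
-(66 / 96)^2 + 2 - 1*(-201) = 51847 / 256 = 202.53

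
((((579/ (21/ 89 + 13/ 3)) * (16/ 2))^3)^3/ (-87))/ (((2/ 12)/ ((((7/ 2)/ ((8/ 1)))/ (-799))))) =42691666535288149692857.05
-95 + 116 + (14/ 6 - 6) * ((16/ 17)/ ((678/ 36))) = 39989/ 1921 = 20.82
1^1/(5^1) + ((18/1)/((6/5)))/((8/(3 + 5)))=76/5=15.20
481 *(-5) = -2405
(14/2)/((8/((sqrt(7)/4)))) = 7*sqrt(7)/32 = 0.58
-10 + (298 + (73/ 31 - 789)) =-15458/ 31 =-498.65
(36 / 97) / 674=18 / 32689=0.00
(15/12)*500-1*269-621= -265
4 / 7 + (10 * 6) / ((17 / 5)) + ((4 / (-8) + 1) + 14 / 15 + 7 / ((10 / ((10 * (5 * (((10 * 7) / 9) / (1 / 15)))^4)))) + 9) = 78126289065261749 / 96390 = 810522762374.33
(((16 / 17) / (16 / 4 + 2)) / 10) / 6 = 0.00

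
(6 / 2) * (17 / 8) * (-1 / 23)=-51 / 184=-0.28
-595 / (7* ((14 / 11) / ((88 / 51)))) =-2420 / 21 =-115.24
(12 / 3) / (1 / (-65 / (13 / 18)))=-360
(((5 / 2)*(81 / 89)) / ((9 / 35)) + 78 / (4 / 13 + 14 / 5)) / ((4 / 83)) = 50655315 / 71912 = 704.41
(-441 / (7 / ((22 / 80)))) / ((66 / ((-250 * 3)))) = 1575 / 8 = 196.88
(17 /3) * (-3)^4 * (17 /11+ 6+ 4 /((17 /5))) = 44037 /11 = 4003.36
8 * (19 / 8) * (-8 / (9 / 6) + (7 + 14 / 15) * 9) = 1255.27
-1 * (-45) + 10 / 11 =505 / 11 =45.91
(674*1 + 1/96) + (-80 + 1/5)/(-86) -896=-4562713/20640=-221.06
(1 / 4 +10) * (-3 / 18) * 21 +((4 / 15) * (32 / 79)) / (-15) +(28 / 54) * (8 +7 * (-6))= -22828147 / 426600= -53.51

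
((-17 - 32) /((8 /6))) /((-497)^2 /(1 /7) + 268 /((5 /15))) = -147 /6919468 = -0.00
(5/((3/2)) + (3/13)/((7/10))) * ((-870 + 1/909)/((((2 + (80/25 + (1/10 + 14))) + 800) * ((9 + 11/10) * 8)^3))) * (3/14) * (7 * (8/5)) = -0.00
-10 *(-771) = 7710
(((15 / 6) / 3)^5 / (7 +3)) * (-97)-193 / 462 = -5168381 / 1197504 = -4.32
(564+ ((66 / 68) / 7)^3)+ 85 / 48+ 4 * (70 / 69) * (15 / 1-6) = 1120519418335 / 1860415536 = 602.30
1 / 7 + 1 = 8 / 7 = 1.14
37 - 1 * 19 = 18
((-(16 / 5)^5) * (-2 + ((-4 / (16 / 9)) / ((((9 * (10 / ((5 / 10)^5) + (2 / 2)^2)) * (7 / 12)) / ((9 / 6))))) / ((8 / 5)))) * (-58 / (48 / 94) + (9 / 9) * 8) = -71121682432 / 1003125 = -70900.12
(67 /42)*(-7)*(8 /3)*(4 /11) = -1072 /99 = -10.83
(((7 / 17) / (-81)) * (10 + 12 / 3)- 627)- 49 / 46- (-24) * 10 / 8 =-37887155 / 63342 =-598.14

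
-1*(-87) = 87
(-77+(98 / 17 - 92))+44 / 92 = -63638 / 391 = -162.76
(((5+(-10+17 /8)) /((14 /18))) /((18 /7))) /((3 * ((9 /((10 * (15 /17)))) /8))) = -575 /153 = -3.76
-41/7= -5.86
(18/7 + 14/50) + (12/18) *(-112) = -37703/525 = -71.82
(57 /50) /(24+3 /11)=209 /4450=0.05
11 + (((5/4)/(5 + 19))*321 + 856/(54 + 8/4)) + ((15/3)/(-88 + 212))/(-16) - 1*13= 416667/13888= 30.00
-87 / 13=-6.69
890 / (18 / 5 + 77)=4450 / 403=11.04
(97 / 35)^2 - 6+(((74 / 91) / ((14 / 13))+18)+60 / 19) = 549146 / 23275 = 23.59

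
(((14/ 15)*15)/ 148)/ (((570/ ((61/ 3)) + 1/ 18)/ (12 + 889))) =3462543/ 1141117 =3.03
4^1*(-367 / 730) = -734 / 365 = -2.01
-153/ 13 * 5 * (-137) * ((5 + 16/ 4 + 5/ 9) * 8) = 8011760/ 13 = 616289.23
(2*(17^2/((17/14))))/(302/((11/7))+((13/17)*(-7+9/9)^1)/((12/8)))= 44506/17683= 2.52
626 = 626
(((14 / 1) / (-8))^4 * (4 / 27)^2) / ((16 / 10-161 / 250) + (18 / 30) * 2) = 6125 / 64152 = 0.10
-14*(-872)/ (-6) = -6104/ 3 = -2034.67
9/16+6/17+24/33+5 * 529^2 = 4186426275/2992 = 1399206.64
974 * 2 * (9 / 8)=4383 / 2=2191.50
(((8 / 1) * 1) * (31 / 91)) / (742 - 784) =-124 / 1911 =-0.06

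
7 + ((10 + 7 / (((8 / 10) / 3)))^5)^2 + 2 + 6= 4108469075197291119265 / 1048576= 3918141436764994.74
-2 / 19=-0.11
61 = 61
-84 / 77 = -12 / 11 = -1.09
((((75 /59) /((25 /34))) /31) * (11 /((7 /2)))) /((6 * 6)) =187 /38409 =0.00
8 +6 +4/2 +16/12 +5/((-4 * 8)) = 1649/96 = 17.18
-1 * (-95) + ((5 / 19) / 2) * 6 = 1820 / 19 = 95.79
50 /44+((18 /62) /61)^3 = 169049790313 /148763801362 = 1.14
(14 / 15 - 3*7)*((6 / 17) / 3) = -602 / 255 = -2.36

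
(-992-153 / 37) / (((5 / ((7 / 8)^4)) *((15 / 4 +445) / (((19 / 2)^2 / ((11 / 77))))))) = -223623471239 / 1360179200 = -164.41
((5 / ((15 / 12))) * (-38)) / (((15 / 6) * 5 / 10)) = -608 / 5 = -121.60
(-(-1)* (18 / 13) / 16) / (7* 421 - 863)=9 / 216736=0.00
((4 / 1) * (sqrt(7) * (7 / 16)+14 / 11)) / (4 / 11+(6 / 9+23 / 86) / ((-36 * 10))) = 1787940 * sqrt(7) / 368869+5201280 / 368869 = 26.92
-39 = -39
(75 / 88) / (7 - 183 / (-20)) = 375 / 7106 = 0.05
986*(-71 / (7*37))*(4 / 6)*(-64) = 8960768 / 777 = 11532.52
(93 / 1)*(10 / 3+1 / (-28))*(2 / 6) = 8587 / 84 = 102.23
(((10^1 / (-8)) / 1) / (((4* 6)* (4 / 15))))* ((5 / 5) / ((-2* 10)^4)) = -1 / 819200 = -0.00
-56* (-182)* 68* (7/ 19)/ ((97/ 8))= 38811136/ 1843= 21058.67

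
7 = 7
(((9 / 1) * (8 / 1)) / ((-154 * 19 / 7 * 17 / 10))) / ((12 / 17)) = -30 / 209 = -0.14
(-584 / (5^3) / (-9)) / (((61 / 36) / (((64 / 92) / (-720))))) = -2336 / 7891875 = -0.00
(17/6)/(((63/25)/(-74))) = -83.20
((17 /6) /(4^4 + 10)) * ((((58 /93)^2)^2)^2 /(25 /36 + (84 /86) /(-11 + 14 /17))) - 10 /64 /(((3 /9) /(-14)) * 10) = 835483141906752500419757 /1272327457796033105954592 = 0.66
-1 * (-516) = 516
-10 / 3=-3.33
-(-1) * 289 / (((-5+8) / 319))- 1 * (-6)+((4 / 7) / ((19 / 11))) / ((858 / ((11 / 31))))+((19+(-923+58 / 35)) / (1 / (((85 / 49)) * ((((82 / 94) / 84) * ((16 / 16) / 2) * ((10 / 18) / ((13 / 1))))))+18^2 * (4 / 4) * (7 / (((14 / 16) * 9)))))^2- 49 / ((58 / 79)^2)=30645.52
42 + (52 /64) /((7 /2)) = 2365 /56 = 42.23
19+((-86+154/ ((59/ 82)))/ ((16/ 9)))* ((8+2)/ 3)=61139/ 236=259.06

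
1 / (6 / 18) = 3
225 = 225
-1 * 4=-4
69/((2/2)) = 69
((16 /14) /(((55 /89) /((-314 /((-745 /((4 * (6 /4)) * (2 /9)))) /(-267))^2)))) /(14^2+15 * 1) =12620288 /325035469402875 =0.00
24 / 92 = 6 / 23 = 0.26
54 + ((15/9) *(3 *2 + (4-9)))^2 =511/9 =56.78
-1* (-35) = 35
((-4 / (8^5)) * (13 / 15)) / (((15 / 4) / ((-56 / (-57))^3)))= -4459 / 166673700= -0.00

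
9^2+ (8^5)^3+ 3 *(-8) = 35184372088889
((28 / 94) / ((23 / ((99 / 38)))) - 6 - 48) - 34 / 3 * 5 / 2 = -5071054 / 61617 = -82.30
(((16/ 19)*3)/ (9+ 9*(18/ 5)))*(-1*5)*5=-1.53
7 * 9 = 63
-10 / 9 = -1.11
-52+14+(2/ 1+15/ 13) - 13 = -622/ 13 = -47.85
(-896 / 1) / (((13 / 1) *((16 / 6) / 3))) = -1008 / 13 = -77.54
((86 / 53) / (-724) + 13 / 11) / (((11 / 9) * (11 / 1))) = 0.09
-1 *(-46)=46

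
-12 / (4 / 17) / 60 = -17 / 20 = -0.85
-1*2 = -2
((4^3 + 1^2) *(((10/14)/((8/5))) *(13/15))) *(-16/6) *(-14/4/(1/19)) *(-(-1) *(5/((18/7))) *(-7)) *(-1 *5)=98336875/324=303508.87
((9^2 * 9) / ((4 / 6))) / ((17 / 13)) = 28431 / 34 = 836.21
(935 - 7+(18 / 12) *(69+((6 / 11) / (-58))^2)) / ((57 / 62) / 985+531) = 1.94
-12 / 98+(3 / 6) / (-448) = -775 / 6272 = -0.12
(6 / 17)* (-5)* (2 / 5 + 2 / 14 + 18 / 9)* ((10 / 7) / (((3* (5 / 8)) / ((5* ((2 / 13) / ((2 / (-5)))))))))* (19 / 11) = 1352800 / 119119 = 11.36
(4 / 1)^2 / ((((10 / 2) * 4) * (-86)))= -2 / 215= -0.01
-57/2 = -28.50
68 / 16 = 17 / 4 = 4.25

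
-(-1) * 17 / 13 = 17 / 13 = 1.31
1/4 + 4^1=17/4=4.25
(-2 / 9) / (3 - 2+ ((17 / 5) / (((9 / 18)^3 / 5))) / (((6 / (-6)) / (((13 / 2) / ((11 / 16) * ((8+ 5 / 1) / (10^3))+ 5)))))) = 160286 / 126574713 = 0.00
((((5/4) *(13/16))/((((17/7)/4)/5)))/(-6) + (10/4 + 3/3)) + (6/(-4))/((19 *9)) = 21677/10336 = 2.10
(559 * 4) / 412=559 / 103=5.43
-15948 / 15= -5316 / 5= -1063.20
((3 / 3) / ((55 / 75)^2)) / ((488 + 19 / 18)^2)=0.00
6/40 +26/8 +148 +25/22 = 152.54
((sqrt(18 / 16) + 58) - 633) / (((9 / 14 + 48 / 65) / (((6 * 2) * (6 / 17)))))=-12558000 / 7123 + 16380 * sqrt(2) / 7123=-1759.77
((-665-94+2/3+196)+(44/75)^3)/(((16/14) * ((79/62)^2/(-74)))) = 59026196490709/2632921875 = 22418.51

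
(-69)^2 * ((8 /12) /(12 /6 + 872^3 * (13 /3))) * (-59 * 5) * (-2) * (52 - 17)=19662930 /861971303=0.02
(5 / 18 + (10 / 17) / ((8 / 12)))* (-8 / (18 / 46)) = -32660 / 1377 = -23.72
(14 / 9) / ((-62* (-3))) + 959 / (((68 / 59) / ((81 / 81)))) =47358773 / 56916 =832.08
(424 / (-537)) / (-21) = 424 / 11277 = 0.04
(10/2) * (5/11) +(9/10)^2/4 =10891/4400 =2.48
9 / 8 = 1.12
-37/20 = -1.85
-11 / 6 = -1.83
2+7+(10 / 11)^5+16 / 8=1871561 / 161051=11.62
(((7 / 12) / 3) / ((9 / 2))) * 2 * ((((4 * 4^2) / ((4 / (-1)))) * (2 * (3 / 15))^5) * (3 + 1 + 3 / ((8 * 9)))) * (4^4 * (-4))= 44498944 / 759375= 58.60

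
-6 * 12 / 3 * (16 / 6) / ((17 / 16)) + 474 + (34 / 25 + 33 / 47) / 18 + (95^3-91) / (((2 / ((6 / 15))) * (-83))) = -49296038287 / 29842650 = -1651.87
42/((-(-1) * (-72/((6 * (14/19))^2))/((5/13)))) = -20580/4693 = -4.39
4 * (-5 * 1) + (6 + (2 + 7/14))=-23/2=-11.50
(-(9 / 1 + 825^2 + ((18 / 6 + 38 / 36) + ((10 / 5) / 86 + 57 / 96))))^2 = 71048535294277721041 / 153363456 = 463269002586.10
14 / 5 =2.80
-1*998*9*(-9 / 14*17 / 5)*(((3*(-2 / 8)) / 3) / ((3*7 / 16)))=-916164 / 245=-3739.44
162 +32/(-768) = 3887/24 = 161.96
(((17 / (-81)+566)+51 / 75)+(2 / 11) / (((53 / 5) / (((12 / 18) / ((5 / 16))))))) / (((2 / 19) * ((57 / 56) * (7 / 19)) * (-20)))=-12707269654 / 17708625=-717.58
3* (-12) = -36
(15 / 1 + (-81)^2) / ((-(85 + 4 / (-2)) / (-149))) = 979824 / 83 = 11805.11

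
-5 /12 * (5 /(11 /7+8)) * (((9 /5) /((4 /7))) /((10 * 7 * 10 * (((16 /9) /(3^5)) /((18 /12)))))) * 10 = -137781 /68608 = -2.01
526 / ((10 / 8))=2104 / 5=420.80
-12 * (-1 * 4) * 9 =432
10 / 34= 5 / 17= 0.29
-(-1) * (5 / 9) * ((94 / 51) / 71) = 0.01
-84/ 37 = -2.27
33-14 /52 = 851 /26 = 32.73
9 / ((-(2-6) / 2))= 9 / 2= 4.50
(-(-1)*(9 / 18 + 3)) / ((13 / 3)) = 21 / 26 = 0.81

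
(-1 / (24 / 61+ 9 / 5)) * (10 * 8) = -24400 / 669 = -36.47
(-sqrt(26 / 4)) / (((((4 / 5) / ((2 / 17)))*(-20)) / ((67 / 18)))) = 67*sqrt(26) / 4896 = 0.07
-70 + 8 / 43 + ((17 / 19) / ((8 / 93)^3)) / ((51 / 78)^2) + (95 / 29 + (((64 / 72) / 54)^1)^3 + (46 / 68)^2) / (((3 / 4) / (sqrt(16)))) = 122165629316372180995 / 37728361296475776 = 3238.03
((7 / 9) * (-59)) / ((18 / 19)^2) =-51.13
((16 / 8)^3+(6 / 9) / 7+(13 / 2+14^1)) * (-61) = -73261 / 42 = -1744.31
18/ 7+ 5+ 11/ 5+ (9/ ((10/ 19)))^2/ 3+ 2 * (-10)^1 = 61069/ 700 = 87.24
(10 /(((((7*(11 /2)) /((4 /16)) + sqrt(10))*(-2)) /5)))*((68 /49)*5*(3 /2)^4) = -70125 /12292 + 6375*sqrt(10) /172088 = -5.59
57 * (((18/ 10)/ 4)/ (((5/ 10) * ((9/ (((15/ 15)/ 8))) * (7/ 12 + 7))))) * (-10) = -171/ 182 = -0.94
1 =1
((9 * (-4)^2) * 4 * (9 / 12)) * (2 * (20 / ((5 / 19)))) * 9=590976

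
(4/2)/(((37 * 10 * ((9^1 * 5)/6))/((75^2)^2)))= 843750/37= 22804.05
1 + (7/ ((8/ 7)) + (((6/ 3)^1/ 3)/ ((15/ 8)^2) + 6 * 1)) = 71899/ 5400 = 13.31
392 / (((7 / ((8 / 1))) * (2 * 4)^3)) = 0.88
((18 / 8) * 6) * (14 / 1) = 189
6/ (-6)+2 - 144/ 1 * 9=-1295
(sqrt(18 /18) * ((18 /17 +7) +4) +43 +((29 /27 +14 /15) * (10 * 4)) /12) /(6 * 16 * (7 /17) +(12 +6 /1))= 42515 /39609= 1.07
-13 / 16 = -0.81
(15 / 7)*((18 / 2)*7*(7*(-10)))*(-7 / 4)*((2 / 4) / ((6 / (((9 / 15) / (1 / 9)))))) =59535 / 8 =7441.88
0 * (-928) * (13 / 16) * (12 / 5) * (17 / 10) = 0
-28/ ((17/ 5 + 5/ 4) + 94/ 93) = -52080/ 10529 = -4.95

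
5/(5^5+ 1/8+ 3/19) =760/475043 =0.00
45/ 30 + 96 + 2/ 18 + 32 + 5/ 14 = 8188/ 63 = 129.97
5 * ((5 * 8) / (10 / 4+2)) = 400 / 9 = 44.44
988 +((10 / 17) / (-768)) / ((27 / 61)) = 174140623 / 176256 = 988.00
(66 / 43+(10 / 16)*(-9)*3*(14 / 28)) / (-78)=1583 / 17888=0.09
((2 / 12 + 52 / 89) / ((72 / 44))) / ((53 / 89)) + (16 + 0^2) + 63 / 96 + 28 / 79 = 64325045 / 3617568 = 17.78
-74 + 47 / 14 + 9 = -863 / 14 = -61.64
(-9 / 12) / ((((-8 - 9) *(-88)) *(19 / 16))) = -3 / 7106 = -0.00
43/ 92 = 0.47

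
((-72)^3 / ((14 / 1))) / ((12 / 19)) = -295488 / 7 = -42212.57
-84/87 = -28/29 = -0.97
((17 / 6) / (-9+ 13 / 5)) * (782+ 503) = -109225 / 192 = -568.88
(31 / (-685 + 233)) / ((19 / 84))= -651 / 2147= -0.30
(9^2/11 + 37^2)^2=229219600/121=1894376.86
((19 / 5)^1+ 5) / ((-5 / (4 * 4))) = -704 / 25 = -28.16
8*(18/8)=18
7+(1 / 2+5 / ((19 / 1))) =295 / 38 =7.76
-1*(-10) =10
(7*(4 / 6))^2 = 196 / 9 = 21.78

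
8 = 8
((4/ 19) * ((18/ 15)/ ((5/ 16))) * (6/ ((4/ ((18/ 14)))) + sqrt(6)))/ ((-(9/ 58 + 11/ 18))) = -4.62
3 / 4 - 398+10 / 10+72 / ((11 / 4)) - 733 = -48535 / 44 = -1103.07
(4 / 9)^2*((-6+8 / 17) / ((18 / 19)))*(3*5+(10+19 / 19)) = -371488 / 12393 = -29.98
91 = 91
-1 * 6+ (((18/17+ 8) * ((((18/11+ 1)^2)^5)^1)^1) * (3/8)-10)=8832286452216413/160340442988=55084.58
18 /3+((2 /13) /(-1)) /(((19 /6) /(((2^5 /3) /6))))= 4382 /741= 5.91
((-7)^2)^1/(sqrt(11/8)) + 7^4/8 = 98*sqrt(22)/11 + 2401/8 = 341.91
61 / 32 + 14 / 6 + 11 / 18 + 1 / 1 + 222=65621 / 288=227.85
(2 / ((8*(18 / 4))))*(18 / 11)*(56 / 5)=56 / 55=1.02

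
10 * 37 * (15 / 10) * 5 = 2775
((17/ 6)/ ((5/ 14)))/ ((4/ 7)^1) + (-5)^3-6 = -7027/ 60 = -117.12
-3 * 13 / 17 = -39 / 17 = -2.29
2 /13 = 0.15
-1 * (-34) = 34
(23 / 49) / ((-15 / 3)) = -23 / 245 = -0.09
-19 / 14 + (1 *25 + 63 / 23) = 8495 / 322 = 26.38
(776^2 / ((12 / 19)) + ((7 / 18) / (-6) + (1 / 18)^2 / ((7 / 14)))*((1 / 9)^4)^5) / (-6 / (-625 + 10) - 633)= -769918681293324897306468187145 / 511147306320207777649348812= -1506.26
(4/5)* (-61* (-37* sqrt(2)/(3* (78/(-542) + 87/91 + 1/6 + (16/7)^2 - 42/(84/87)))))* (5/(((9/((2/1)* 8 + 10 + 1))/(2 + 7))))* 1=-568633338* sqrt(2)/261017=-3080.91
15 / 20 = 3 / 4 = 0.75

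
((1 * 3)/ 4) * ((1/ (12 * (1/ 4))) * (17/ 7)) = 0.61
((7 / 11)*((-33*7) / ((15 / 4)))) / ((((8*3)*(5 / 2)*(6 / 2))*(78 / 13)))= -49 / 1350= -0.04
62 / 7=8.86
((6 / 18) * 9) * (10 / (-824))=-0.04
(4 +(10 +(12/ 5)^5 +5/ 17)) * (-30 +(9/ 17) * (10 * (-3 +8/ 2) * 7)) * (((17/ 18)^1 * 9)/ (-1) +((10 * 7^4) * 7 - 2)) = 20124865641132/ 180625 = 111417941.27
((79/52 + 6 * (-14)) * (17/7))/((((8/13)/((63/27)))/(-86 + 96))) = -364565/48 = -7595.10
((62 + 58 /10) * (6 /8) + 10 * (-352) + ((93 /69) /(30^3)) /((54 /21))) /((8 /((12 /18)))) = -38778158483 /134136000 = -289.10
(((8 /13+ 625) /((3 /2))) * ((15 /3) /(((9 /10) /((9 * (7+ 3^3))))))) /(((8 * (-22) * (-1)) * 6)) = 1152175 /1716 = 671.43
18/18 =1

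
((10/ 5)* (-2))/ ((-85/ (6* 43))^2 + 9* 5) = -266256/ 3002605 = -0.09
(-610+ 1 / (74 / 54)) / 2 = -22543 / 74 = -304.64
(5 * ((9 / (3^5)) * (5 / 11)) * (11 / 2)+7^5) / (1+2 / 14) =6353221 / 432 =14706.53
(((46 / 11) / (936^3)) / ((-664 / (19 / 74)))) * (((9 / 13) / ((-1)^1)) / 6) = 437 / 1920623011946496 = 0.00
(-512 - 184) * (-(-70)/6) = -8120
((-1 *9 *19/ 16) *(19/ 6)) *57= -61731/ 32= -1929.09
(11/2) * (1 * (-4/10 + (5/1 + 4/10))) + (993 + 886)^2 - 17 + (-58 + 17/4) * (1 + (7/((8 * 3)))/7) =338937169/96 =3530595.51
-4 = -4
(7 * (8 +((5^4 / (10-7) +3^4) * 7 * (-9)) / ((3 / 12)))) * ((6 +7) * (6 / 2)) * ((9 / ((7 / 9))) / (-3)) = 76767912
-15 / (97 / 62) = -930 / 97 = -9.59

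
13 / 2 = 6.50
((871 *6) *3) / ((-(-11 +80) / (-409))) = 2137434 / 23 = 92931.91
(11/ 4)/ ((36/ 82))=451/ 72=6.26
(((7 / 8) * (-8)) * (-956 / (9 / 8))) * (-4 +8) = 214144 / 9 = 23793.78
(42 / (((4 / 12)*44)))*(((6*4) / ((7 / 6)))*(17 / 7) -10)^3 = 3070844964 / 16807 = 182712.26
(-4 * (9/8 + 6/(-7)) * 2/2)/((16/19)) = -285/224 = -1.27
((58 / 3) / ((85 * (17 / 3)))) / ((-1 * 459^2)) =-58 / 304434045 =-0.00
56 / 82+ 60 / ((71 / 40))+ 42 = 222650 / 2911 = 76.49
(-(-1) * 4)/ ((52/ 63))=63/ 13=4.85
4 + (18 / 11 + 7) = 139 / 11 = 12.64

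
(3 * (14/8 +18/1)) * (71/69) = 5609/92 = 60.97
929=929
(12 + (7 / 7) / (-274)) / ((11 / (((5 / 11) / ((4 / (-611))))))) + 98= 2954583 / 132616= 22.28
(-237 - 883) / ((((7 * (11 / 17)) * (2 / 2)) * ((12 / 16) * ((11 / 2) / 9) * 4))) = -16320 / 121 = -134.88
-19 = -19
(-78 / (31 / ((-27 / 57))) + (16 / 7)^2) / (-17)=-185182 / 490637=-0.38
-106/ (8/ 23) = -1219/ 4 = -304.75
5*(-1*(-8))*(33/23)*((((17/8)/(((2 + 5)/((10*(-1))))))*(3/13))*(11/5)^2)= -407286/2093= -194.59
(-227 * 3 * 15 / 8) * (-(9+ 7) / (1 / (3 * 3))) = 183870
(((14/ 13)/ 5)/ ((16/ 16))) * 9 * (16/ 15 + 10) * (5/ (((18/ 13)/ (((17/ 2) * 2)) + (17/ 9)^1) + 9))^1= 266679/ 27275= 9.78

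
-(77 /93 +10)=-1007 /93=-10.83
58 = 58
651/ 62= 21/ 2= 10.50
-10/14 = -5/7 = -0.71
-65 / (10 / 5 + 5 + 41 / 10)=-5.86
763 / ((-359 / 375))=-286125 / 359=-797.01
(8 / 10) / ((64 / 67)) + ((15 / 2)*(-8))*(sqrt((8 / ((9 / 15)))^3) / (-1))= 67 / 80 + 1600*sqrt(30) / 3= 2922.02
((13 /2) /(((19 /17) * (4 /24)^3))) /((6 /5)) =19890 /19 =1046.84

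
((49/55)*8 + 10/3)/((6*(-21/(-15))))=863/693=1.25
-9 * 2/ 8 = -9/ 4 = -2.25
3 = 3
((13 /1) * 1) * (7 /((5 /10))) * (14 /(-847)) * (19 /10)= -3458 /605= -5.72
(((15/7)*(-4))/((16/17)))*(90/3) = -3825/14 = -273.21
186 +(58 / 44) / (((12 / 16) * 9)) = 55300 / 297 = 186.20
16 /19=0.84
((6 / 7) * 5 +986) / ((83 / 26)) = 310.21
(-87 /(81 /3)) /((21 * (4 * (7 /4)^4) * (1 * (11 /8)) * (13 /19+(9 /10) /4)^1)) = -11284480 /3449250189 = -0.00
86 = 86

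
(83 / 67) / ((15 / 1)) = 83 / 1005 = 0.08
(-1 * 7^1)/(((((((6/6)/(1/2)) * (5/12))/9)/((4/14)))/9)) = -972/5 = -194.40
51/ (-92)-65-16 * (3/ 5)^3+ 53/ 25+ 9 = -665739/ 11500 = -57.89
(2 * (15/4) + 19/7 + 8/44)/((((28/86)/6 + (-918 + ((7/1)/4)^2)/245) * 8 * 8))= -7228515/163767208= -0.04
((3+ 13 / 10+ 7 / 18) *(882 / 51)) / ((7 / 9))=8862 / 85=104.26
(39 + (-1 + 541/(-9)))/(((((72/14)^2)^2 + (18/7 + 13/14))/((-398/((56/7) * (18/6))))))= 95082001/182306106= 0.52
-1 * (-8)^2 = -64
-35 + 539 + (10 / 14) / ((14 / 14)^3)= 3533 / 7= 504.71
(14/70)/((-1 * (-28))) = 1/140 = 0.01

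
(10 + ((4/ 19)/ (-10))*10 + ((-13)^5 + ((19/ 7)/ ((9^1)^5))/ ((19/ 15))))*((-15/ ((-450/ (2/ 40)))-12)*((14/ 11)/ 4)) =3498568826643367/ 2468248200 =1417429.91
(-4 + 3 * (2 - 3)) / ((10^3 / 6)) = -21 / 500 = -0.04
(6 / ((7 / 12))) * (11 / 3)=264 / 7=37.71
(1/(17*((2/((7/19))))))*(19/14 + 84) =1195/1292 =0.92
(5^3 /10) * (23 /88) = 575 /176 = 3.27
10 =10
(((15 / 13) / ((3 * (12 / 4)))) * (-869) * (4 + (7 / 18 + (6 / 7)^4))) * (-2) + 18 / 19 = 17599962403 / 16012269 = 1099.15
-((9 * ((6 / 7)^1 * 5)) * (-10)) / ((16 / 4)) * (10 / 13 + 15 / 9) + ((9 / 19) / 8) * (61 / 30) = 32506653 / 138320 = 235.01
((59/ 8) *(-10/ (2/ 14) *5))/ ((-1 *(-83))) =-10325/ 332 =-31.10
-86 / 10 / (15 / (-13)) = 559 / 75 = 7.45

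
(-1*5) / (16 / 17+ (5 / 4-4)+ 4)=-340 / 149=-2.28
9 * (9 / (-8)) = -81 / 8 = -10.12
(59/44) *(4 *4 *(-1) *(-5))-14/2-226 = -1383/11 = -125.73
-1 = -1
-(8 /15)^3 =-512 /3375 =-0.15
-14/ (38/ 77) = -539/ 19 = -28.37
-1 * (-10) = 10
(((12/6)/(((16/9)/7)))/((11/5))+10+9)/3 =1987/264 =7.53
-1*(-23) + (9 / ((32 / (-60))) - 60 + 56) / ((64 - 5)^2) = 640337 / 27848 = 22.99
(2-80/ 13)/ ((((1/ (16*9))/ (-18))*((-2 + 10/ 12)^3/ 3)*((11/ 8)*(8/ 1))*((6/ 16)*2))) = -2465.54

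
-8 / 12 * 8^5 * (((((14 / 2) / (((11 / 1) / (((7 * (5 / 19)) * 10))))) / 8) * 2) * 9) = -120422400 / 209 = -576183.73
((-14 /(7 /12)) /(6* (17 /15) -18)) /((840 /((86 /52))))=43 /10192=0.00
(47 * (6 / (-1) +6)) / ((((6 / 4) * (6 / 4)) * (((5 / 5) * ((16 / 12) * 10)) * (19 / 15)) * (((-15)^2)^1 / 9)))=0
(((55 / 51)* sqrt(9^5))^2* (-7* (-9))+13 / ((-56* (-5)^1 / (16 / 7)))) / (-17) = -306338838389 / 1203685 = -254500.84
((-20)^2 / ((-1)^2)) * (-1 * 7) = -2800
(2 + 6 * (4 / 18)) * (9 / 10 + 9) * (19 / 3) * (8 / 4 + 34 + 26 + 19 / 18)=237215 / 18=13178.61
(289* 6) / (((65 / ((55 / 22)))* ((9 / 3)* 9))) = 2.47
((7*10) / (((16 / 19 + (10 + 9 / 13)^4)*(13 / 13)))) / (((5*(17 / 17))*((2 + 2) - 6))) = -542659 / 1013310965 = -0.00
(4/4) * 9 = 9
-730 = -730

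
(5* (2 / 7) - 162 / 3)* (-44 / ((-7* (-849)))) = 16192 / 41601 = 0.39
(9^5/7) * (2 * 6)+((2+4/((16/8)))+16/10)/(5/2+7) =67316252/665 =101227.45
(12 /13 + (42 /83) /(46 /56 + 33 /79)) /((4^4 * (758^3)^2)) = 984447 /35902582430981240760807424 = 0.00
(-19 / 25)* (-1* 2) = 38 / 25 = 1.52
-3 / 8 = -0.38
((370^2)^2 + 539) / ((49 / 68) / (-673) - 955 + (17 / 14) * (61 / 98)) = -147094017597215514 / 7489418575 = -19640245.25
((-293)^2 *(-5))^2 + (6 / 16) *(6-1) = 1474010160215 / 8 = 184251270026.88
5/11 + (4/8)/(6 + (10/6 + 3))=353/704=0.50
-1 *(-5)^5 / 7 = 3125 / 7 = 446.43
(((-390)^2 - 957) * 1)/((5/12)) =1813716/5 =362743.20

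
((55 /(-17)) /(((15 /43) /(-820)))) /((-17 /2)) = -775720 /867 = -894.72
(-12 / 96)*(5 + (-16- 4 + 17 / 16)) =223 / 128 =1.74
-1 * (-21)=21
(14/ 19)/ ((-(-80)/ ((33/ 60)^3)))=9317/ 6080000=0.00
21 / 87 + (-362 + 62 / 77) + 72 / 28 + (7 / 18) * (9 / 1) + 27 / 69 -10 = -37439755 / 102718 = -364.49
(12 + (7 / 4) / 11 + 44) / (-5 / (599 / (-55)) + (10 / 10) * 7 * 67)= 0.12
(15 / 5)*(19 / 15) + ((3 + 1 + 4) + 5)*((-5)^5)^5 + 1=-19371509552001953101 / 5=-3874301910400390620.20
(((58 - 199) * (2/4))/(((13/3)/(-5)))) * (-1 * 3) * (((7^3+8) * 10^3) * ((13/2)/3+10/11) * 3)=-8694236250/11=-790385113.64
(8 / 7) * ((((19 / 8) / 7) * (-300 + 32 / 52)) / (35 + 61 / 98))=-3.26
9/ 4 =2.25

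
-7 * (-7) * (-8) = -392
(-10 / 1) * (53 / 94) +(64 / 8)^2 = 2743 / 47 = 58.36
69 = 69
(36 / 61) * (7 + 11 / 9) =296 / 61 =4.85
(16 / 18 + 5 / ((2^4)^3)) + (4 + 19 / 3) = 413741 / 36864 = 11.22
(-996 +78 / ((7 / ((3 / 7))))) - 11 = -49109 / 49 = -1002.22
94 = 94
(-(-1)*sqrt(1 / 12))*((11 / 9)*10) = 55*sqrt(3) / 27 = 3.53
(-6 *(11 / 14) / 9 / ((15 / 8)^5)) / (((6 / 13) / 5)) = -2342912 / 9568125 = -0.24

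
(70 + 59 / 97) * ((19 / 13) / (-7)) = -130131 / 8827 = -14.74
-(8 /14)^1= -4 /7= -0.57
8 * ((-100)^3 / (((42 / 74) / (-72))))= 7104000000 / 7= 1014857142.86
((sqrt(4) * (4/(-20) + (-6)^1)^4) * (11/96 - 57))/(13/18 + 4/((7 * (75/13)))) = -105910311801/517400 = -204697.16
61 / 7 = 8.71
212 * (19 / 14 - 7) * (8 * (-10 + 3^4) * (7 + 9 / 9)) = -38051456 / 7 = -5435922.29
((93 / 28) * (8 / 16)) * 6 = 279 / 28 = 9.96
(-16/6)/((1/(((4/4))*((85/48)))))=-85/18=-4.72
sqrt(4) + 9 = 11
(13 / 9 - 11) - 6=-140 / 9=-15.56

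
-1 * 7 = -7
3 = 3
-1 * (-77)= 77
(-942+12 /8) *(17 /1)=-31977 /2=-15988.50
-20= -20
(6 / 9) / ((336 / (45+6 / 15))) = 227 / 2520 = 0.09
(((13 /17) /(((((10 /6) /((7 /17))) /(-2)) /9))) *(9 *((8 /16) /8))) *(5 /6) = -7371 /4624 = -1.59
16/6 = 8/3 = 2.67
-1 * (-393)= 393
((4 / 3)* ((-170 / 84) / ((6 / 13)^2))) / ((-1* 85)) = 169 / 1134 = 0.15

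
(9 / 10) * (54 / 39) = 81 / 65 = 1.25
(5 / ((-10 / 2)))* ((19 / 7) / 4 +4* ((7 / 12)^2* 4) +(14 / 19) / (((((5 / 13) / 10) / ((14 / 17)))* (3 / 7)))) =-3494837 / 81396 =-42.94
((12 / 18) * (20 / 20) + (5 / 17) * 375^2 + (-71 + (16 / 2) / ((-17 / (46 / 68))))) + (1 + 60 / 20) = 35801588 / 867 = 41293.64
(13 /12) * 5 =65 /12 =5.42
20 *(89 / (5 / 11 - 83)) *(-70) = 342650 / 227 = 1509.47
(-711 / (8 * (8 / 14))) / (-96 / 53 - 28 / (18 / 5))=2374029 / 146368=16.22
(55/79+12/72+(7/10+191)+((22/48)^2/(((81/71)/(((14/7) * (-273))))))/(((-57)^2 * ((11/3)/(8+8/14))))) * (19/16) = 53359276361/233435520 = 228.58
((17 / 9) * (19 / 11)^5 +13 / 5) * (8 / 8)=229311382 / 7247295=31.64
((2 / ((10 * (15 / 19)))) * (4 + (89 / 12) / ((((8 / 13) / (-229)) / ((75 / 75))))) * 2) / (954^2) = -5026811 / 3276417600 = -0.00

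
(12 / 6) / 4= 1 / 2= 0.50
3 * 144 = 432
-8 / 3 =-2.67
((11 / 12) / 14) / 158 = 11 / 26544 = 0.00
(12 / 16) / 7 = 3 / 28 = 0.11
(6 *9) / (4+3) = 54 / 7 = 7.71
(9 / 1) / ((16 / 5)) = 45 / 16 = 2.81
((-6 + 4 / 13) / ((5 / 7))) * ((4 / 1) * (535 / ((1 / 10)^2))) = -22170400 / 13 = -1705415.38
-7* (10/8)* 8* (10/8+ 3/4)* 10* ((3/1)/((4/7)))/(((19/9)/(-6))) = 396900/19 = 20889.47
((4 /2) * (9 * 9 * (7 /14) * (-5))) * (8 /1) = -3240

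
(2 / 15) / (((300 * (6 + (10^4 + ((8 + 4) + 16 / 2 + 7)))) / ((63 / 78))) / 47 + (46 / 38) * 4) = 6251 / 3717453510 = 0.00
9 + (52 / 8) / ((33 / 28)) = 479 / 33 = 14.52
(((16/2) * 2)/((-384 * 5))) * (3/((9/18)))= -1/20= -0.05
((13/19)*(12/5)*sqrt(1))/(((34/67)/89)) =465114/1615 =288.00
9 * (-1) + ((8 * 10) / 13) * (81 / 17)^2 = 491067 / 3757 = 130.71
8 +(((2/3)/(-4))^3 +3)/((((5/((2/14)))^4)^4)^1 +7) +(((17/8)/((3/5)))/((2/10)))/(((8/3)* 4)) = 42323990002876822872161926247/4381294557515756835937506048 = 9.66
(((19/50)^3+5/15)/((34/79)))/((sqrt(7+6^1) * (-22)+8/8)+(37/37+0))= -126506413 * sqrt(13)/40086000000 - 11500583/40086000000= -0.01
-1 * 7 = -7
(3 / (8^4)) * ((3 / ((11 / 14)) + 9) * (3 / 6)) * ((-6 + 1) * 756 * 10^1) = -1998675 / 11264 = -177.44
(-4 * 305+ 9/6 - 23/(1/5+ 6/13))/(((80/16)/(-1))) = 107781/430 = 250.65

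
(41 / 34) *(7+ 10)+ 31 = 103 / 2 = 51.50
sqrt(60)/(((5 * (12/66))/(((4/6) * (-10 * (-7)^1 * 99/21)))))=484 * sqrt(15)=1874.52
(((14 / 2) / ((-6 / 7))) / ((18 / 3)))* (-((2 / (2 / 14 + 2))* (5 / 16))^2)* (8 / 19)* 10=12005 / 24624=0.49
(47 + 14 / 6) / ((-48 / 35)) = -1295 / 36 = -35.97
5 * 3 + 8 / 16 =31 / 2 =15.50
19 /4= 4.75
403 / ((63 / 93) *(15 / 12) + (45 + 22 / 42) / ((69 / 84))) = 7.16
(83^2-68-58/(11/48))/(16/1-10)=72247/66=1094.65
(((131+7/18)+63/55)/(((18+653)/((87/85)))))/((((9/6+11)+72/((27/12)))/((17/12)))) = 3805061/591218100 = 0.01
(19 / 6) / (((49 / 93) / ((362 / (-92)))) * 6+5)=106609 / 141282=0.75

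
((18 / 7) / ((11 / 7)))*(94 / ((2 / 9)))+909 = 1601.18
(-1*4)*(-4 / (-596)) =-4 / 149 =-0.03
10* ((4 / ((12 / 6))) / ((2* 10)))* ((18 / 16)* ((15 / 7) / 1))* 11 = 1485 / 56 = 26.52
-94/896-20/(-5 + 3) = 4433/448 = 9.90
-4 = -4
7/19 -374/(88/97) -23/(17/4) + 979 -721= -205807/1292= -159.29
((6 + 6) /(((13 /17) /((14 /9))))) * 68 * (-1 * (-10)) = 647360 /39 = 16598.97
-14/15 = -0.93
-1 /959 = -0.00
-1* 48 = -48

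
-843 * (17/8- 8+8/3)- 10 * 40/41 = 883917/328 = 2694.87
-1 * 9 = -9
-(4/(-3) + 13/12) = 1/4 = 0.25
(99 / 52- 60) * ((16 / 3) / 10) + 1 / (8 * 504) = -8120383 / 262080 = -30.98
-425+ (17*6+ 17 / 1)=-306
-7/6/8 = -7/48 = -0.15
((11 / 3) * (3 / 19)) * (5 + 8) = 143 / 19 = 7.53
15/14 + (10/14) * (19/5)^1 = 53/14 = 3.79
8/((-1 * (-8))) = 1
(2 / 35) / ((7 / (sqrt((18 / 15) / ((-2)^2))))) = sqrt(30) / 1225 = 0.00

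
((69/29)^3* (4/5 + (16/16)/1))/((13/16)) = 47305296/1585285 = 29.84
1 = 1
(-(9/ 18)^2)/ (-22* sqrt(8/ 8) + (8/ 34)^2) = 289/ 25368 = 0.01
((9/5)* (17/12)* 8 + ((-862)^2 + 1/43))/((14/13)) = 296695009/430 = 689988.39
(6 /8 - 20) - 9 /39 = -1013 /52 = -19.48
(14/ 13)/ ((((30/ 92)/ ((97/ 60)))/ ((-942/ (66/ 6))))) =-4903738/ 10725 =-457.22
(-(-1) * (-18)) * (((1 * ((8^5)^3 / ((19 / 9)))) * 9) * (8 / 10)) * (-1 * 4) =820781032088272896 / 95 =8639800337771293.64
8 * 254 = 2032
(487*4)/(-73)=-1948/73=-26.68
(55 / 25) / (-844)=-11 / 4220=-0.00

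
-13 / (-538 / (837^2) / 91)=828773127 / 538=1540470.50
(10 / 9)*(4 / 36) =10 / 81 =0.12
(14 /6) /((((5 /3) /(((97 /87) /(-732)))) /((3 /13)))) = -679 /1379820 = -0.00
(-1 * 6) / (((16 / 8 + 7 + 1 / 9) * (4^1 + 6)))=-27 / 410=-0.07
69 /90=23 /30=0.77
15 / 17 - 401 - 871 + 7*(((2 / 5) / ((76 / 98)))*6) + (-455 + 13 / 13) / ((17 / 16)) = -2707949 / 1615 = -1676.75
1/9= 0.11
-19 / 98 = -0.19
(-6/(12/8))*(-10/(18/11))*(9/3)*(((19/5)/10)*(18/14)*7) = 250.80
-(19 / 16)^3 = -6859 / 4096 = -1.67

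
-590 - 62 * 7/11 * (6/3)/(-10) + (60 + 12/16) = -114699/220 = -521.36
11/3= 3.67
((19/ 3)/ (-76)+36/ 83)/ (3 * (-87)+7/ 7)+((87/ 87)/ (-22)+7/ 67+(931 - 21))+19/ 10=34810066487/ 38170704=911.96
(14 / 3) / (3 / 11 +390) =154 / 12879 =0.01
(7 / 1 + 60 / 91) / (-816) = -0.01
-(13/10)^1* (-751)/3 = 9763/30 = 325.43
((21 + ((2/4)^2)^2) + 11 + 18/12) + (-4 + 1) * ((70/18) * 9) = -1143/16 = -71.44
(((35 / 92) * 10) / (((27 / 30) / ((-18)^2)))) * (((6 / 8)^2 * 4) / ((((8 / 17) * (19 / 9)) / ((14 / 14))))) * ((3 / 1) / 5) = 6506325 / 3496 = 1861.08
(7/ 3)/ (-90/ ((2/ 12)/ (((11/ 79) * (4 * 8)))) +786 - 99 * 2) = -553/ 430884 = -0.00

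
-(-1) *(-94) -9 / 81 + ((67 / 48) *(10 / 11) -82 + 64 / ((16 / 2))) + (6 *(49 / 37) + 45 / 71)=-329278265 / 2080584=-158.26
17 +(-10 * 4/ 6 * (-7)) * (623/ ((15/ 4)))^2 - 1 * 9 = 173882872/ 135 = 1288021.27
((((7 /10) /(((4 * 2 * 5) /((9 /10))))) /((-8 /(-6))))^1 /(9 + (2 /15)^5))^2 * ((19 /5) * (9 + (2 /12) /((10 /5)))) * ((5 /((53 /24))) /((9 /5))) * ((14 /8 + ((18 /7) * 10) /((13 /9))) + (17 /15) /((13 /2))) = 1555888235932760625 /1054558880389403803648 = 0.00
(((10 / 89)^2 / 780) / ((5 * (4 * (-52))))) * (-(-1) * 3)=-1 / 21418384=-0.00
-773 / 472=-1.64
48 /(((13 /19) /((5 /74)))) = 2280 /481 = 4.74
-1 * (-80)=80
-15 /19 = -0.79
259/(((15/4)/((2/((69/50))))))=20720/207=100.10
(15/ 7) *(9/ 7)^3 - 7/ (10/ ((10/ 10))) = 92543/ 24010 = 3.85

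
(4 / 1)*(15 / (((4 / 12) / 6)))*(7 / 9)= 840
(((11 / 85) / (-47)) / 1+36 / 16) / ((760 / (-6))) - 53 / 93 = -331856369 / 564733200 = -0.59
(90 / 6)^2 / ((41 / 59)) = 13275 / 41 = 323.78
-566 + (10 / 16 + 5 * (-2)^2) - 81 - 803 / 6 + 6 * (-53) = -25877 / 24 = -1078.21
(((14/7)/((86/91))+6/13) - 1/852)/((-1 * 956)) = -1227173/455312208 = -0.00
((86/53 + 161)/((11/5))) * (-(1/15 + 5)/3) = -218348/1749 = -124.84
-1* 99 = -99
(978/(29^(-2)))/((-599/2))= -1644996/599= -2746.24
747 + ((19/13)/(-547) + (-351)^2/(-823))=3495609743/5852353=597.30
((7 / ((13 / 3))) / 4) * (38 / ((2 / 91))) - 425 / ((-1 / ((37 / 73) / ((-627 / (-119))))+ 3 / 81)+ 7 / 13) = 741.53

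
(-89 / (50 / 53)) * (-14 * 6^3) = 7132104 / 25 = 285284.16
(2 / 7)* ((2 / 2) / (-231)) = -2 / 1617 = -0.00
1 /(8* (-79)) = -1 /632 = -0.00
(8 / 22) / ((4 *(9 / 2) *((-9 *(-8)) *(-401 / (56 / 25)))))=-14 / 8932275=-0.00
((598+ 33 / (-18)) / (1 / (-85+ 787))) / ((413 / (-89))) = -5321043 / 59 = -90187.17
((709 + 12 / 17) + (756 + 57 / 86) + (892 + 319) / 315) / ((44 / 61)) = 536385871 / 263160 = 2038.25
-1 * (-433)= 433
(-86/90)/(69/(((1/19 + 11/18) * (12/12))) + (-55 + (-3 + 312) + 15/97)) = -0.00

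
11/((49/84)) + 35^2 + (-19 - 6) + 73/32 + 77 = 290783/224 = 1298.14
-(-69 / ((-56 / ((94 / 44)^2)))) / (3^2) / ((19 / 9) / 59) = -17.46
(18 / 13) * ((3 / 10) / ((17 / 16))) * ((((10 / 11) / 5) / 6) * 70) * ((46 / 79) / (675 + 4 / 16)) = 370944 / 518724349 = 0.00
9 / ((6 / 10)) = 15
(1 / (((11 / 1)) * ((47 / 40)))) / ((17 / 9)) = 360 / 8789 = 0.04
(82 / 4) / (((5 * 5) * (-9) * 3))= -41 / 1350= -0.03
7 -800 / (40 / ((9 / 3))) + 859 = 806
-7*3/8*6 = -63/4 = -15.75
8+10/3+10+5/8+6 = 671/24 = 27.96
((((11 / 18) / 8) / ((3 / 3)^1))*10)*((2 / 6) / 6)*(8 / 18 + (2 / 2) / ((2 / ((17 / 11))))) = 1205 / 23328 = 0.05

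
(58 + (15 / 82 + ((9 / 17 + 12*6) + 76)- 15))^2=71420959009 / 1943236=36753.62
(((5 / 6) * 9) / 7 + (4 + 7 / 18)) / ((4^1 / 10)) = 860 / 63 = 13.65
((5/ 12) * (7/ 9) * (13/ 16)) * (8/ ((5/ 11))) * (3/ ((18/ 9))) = 1001/ 144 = 6.95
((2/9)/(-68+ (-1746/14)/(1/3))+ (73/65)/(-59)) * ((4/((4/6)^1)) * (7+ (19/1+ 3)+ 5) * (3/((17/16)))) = -26714944/2373865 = -11.25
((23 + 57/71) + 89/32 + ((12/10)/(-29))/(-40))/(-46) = -43790979/75771200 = -0.58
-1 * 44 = -44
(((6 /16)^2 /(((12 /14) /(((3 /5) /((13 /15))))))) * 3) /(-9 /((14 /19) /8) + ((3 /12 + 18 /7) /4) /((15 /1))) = -59535 /17064424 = -0.00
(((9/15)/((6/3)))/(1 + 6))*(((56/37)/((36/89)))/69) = 89/38295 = 0.00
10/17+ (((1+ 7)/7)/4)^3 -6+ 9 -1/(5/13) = 29492/29155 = 1.01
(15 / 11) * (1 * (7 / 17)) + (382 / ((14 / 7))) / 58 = 41807 / 10846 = 3.85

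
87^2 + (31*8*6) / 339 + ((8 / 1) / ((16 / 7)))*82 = 888224 / 113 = 7860.39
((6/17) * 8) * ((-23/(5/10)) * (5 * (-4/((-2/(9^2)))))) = -105204.71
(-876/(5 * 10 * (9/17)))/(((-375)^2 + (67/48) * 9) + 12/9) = -39712/168766675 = -0.00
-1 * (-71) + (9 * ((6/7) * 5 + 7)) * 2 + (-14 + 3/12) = 7291/28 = 260.39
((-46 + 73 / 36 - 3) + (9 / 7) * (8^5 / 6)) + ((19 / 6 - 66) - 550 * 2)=1464601 / 252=5811.91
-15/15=-1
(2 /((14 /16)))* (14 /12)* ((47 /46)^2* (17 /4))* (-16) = -300424 /1587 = -189.30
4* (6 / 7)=24 / 7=3.43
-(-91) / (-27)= -91 / 27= -3.37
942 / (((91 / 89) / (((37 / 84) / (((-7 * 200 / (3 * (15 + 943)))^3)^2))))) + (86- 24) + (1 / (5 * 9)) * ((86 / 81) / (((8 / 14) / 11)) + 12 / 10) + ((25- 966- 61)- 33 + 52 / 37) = 118863442984569718681573351357 / 4042843411698000000000000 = 29400.95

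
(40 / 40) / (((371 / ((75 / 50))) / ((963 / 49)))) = 2889 / 36358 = 0.08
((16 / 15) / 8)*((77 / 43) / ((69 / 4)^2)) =2464 / 3070845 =0.00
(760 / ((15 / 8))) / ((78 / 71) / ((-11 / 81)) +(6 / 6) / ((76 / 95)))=-3798784 / 64101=-59.26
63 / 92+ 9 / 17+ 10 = 17539 / 1564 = 11.21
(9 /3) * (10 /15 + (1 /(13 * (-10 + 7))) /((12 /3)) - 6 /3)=-209 /52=-4.02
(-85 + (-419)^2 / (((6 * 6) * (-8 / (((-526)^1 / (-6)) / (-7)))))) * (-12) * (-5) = 228292315 / 504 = 452960.94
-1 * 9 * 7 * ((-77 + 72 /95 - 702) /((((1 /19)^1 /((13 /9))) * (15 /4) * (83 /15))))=26911612 /415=64847.26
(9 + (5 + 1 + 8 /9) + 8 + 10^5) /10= 180043 /18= 10002.39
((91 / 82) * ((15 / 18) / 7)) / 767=0.00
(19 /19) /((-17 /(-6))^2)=36 /289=0.12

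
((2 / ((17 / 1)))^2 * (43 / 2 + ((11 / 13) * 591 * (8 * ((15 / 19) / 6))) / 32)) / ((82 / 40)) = 18290 / 71383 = 0.26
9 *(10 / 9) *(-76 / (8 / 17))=-1615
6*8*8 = 384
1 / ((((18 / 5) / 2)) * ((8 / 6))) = 5 / 12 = 0.42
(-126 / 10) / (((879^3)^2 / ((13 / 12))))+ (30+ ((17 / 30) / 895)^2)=30.00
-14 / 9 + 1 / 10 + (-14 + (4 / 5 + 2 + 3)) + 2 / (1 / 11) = 1111 / 90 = 12.34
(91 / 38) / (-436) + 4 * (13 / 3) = 861263 / 49704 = 17.33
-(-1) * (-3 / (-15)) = 1 / 5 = 0.20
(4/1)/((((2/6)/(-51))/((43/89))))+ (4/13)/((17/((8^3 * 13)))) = -265100/1513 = -175.21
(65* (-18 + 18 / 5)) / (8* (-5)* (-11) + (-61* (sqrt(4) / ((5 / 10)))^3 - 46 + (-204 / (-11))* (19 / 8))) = 6864 / 25417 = 0.27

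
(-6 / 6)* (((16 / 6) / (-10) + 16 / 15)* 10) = -8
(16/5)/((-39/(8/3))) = -128/585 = -0.22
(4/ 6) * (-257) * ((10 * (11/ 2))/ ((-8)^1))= 14135/ 12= 1177.92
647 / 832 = 0.78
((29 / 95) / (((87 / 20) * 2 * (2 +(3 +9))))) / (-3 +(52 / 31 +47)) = 31 / 564984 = 0.00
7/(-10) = -7/10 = -0.70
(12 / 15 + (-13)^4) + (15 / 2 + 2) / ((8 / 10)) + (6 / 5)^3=28575403 / 1000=28575.40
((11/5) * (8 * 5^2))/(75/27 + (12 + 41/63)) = 770/27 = 28.52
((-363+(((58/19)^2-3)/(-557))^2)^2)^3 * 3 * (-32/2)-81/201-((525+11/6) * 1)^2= -1157193890965530770584263832579807249174397499382850180101423579079092015483743760975/10537220507415616706048081277970662064328728428220521482878287697452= -109819652170242648.27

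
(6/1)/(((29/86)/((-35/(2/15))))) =-135450/29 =-4670.69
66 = 66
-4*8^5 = -131072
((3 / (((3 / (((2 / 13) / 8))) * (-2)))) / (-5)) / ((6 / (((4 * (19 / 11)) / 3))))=19 / 25740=0.00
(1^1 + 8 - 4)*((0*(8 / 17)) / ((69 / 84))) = 0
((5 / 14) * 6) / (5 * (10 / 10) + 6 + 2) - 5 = -440 / 91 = -4.84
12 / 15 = 4 / 5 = 0.80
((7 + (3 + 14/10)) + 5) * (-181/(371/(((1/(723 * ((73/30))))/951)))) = -29684/6207179853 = -0.00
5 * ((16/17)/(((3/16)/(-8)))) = -10240/51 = -200.78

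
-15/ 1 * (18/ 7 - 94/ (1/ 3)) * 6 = 176040/ 7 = 25148.57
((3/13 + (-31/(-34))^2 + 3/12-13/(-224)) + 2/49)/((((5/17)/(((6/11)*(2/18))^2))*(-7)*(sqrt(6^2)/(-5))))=2770597/1320791472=0.00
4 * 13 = 52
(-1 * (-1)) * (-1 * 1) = -1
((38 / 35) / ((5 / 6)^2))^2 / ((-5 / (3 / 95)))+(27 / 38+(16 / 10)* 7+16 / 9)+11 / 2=62753690302 / 3273046875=19.17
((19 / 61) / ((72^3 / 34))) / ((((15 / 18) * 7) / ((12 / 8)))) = 323 / 44271360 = 0.00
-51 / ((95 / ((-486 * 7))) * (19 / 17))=1634.09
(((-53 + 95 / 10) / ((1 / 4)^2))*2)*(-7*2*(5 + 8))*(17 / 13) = 331296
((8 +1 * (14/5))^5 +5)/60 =459180649/187500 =2448.96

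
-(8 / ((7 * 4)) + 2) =-16 / 7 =-2.29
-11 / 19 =-0.58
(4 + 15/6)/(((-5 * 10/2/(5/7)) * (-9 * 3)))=13/1890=0.01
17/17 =1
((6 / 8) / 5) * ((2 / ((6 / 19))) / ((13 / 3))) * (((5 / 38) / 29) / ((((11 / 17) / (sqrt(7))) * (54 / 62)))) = 527 * sqrt(7) / 298584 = 0.00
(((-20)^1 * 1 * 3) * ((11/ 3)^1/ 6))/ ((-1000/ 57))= 209/ 100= 2.09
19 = 19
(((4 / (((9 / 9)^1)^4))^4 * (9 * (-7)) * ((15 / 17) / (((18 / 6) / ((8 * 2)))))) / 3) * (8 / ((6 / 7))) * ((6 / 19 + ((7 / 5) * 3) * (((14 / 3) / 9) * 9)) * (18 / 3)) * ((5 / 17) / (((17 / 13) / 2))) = -1184763740160 / 93347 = -12692038.74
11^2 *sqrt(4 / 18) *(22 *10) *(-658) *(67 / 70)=-16765276 *sqrt(2) / 3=-7903226.90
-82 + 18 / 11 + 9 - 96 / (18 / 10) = -4115 / 33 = -124.70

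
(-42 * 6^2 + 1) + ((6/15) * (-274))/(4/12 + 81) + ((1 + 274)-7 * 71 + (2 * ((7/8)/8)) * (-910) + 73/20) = -9417229/4880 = -1929.76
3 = 3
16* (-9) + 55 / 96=-13769 / 96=-143.43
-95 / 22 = -4.32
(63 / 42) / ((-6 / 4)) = -1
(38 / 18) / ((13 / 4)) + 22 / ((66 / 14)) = 622 / 117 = 5.32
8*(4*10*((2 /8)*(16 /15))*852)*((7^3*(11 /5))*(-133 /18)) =-18241760768 /45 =-405372461.51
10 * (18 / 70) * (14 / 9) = 4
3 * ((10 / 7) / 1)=30 / 7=4.29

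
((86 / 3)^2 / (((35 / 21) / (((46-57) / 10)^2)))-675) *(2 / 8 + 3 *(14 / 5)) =-678.07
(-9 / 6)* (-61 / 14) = 183 / 28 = 6.54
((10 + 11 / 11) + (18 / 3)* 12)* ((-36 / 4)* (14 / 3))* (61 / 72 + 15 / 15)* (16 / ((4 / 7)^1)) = -180303.67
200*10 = 2000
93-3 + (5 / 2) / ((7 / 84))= 120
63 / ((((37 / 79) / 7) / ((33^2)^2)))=41316301719 / 37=1116656803.22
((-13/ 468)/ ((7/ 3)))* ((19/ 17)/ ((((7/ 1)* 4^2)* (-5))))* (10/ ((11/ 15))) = 95/ 293216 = 0.00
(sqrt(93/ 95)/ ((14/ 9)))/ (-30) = -3*sqrt(8835)/ 13300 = -0.02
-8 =-8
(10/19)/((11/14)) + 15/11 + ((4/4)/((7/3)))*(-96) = -39.11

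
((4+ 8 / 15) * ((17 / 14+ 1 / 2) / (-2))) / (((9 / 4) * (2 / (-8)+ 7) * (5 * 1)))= -2176 / 42525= -0.05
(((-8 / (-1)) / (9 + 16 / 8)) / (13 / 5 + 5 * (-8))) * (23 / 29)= -920 / 59653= -0.02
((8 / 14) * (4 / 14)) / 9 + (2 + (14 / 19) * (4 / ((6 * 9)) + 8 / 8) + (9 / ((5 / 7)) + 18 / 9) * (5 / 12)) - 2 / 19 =8.79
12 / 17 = 0.71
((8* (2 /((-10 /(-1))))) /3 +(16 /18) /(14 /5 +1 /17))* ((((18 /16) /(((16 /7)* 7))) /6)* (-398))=-114823 /29160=-3.94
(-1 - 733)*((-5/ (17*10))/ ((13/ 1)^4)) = 367/ 485537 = 0.00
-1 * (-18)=18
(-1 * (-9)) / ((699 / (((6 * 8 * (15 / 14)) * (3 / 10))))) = 324 / 1631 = 0.20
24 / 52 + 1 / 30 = 193 / 390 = 0.49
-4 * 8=-32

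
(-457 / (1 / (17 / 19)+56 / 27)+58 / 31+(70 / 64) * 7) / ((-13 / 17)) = 3302066077 / 18892640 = 174.78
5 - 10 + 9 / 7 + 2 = -12 / 7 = -1.71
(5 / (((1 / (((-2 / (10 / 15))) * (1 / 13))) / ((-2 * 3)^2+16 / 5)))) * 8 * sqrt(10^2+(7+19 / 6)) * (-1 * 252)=197568 * sqrt(3966) / 13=957083.01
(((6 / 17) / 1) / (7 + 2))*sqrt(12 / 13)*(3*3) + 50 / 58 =12*sqrt(39) / 221 + 25 / 29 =1.20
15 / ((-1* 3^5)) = -5 / 81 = -0.06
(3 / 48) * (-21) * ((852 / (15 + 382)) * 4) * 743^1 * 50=-166171950 / 397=-418569.14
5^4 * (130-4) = 78750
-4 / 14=-2 / 7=-0.29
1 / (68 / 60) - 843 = -14316 / 17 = -842.12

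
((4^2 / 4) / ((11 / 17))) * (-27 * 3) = -5508 / 11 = -500.73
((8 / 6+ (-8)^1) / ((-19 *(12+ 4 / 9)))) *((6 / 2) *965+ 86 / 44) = 955995 / 11704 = 81.68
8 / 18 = 4 / 9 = 0.44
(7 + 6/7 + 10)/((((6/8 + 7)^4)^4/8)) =4294967296000/5091961852230296846799367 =0.00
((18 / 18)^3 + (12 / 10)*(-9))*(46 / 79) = -2254 / 395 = -5.71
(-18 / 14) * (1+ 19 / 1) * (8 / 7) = -1440 / 49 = -29.39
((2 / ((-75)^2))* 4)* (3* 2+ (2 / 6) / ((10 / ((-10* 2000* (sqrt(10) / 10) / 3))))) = 16 / 1875 - 64* sqrt(10) / 2025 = -0.09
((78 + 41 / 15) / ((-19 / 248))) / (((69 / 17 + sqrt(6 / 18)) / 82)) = -18638.25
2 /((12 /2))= 1 /3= 0.33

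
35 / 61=0.57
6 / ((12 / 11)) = 11 / 2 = 5.50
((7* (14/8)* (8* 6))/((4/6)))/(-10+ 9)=-882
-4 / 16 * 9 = -9 / 4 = -2.25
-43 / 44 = -0.98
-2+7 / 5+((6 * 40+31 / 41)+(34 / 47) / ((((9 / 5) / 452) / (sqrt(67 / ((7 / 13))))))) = 49232 / 205+76840 * sqrt(6097) / 2961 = 2266.47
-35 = -35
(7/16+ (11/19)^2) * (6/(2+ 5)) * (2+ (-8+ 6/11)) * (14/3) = -66945/3971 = -16.86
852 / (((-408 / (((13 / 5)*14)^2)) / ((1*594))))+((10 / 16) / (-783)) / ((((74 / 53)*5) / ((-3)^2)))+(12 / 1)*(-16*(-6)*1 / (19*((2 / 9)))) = -683407955293063 / 415894800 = -1643223.13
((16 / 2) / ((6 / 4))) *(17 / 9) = 272 / 27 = 10.07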